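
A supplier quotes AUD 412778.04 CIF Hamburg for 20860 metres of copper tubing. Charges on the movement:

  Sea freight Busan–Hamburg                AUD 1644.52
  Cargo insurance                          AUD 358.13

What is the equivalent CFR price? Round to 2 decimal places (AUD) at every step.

CFR price: AUD 412419.91

Not relevant to the conversion: freight — on the seller under both CIF and CFR; already in the CIF price and stays in the CFR price.
From CIF to CFR, the seller no longer bears: insurance.
CFR price = 412778.04 − 358.13 = 412419.91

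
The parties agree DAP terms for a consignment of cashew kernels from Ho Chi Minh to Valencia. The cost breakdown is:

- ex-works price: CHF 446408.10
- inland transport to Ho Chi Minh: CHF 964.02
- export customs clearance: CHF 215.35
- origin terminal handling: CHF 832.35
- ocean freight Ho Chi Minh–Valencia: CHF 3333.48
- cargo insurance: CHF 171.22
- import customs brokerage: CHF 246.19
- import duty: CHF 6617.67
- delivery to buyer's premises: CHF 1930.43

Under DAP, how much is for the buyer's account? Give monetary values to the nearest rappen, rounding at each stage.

Buyer's account: CHF 6863.86

DAP: the seller bears all costs to the named destination except import duty and clearance.
Seller's account: goods 446408.10 + inland to port 964.02 + export clearance 215.35 + origin terminal 832.35 + freight 3333.48 + insurance 171.22 + delivery 1930.43 = 453854.95
Buyer's account: brokerage 246.19 + duty 6617.67 = 6863.86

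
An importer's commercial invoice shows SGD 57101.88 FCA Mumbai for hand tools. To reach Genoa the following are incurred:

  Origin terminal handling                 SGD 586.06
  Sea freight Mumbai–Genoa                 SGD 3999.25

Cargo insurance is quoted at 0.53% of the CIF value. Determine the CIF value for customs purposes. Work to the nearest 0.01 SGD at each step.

Let C be the CIF value. C = FCA price + pre-shipment costs + freight + 0.53% × C
C − 0.53% × C = 57101.88 + 586.06 + 3999.25
0.9947 × C = 61687.19
C = 61687.19 / 0.9947 = 62015.87
Insurance premium = 0.53% × 62015.87 = 328.68

CIF value: SGD 62015.87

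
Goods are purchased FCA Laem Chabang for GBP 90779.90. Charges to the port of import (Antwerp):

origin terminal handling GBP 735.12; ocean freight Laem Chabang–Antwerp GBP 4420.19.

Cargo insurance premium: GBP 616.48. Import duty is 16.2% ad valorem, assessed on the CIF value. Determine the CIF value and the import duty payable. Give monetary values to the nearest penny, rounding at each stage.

CIF value: GBP 96551.69; import duty: GBP 15641.37

CIF = FCA price + pre-shipment costs + freight + insurance
CIF = 90779.90 + 735.12 + 4420.19 + 616.48 = 96551.69
Import duty = 96551.69 × 16.2% = 15641.37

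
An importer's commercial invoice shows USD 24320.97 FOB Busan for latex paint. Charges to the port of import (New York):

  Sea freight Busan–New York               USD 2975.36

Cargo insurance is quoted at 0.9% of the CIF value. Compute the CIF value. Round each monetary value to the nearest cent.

CIF value: USD 27544.23

Let C be the CIF value. C = FOB price + freight + 0.9% × C
C − 0.9% × C = 24320.97 + 2975.36
0.991 × C = 27296.33
C = 27296.33 / 0.991 = 27544.23
Insurance premium = 0.9% × 27544.23 = 247.90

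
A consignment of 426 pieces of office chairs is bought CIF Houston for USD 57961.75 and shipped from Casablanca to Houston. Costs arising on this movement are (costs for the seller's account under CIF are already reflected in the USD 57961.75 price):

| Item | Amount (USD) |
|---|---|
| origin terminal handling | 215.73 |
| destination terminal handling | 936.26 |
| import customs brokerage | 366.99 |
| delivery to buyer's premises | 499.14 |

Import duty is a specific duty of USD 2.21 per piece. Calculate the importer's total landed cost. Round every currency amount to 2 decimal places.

Total landed cost: USD 60705.60

CIF: the seller pays costs through ocean freight and marine insurance to the destination port.
Already in the invoice (seller's account under CIF): origin terminal — exclude.
The CIF price already equals the CIF value: 57961.75
Import duty = 426 × 2.21 = 941.46
Buyer bears: destination terminal 936.26 + brokerage 366.99 + delivery 499.14 + duty 941.46 = 2743.85
Landed cost = invoice 57961.75 + 2743.85 = 60705.60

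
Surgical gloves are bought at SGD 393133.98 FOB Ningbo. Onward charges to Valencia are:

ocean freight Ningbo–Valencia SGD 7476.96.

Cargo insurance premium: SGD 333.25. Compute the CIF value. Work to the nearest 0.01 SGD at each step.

CIF = FOB price + freight + insurance
CIF = 393133.98 + 7476.96 + 333.25 = 400944.19

CIF value: SGD 400944.19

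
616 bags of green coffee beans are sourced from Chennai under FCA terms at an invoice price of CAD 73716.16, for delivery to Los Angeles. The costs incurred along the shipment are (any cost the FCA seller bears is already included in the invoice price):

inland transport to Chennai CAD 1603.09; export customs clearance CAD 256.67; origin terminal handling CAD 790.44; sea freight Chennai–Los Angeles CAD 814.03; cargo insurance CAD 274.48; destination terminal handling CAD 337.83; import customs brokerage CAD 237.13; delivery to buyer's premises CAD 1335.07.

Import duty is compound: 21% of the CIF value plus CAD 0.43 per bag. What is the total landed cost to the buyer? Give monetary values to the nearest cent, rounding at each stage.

FCA: the seller delivers export-cleared goods to the carrier; the buyer bears costs from that point.
Already in the invoice (seller's account under FCA): inland to port, export clearance — exclude.
CIF value = FCA price + origin terminal + freight + insurance = 73716.16 + 790.44 + 814.03 + 274.48 = 75595.11
Ad valorem component: 75595.11 × 21% = 15874.97
Specific component: 616 × 0.43 = 264.88
Import duty = 15874.97 + 264.88 = 16139.85
Buyer bears: origin terminal 790.44 + freight 814.03 + insurance 274.48 + destination terminal 337.83 + brokerage 237.13 + delivery 1335.07 + duty 16139.85 = 19928.83
Landed cost = invoice 73716.16 + 19928.83 = 93644.99

Total landed cost: CAD 93644.99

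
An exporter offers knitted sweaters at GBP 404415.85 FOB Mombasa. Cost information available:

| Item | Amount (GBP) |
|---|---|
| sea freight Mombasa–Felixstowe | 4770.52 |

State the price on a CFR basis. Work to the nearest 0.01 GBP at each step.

From FOB to CFR, the seller additionally bears: freight.
CFR price = 404415.85 + 4770.52 = 409186.37

CFR price: GBP 409186.37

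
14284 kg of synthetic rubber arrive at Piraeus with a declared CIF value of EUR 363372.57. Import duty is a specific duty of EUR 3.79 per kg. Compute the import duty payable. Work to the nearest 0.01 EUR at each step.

Import duty: EUR 54136.36

Import duty = 14284 × 3.79 = 54136.36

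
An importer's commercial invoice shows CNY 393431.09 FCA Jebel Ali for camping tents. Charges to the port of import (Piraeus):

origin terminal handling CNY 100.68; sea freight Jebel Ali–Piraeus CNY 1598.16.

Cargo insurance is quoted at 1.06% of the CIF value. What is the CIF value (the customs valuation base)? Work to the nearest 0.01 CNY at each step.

Let C be the CIF value. C = FCA price + pre-shipment costs + freight + 1.06% × C
C − 1.06% × C = 393431.09 + 100.68 + 1598.16
0.9894 × C = 395129.93
C = 395129.93 / 0.9894 = 399363.18
Insurance premium = 1.06% × 399363.18 = 4233.25

CIF value: CNY 399363.18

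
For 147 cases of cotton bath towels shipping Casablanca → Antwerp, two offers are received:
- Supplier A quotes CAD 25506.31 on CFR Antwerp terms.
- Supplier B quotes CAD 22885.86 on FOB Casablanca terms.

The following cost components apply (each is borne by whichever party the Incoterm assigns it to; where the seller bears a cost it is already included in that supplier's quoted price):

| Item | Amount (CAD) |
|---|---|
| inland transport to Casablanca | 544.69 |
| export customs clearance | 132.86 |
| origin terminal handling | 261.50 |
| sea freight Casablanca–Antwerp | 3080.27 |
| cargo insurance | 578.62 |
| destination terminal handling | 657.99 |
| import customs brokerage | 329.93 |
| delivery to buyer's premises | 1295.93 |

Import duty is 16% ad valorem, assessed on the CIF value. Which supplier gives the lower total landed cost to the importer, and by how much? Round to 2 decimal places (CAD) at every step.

Supplier A (CFR):
CIF value = CFR price + insurance = 25506.31 + 578.62 = 26084.93
Import duty = 26084.93 × 16% = 4173.59
Buyer bears (A): 578.62 + 657.99 + 329.93 + 1295.93 = 2862.47
Landed cost (A) = invoice 25506.31 + 2862.47 + duty 4173.59 = 32542.37
Supplier B (FOB):
CIF value = FOB price + freight + insurance = 22885.86 + 3080.27 + 578.62 = 26544.75
Import duty = 26544.75 × 16% = 4247.16
Buyer bears (B): 3080.27 + 578.62 + 657.99 + 329.93 + 1295.93 = 5942.74
Landed cost (B) = invoice 22885.86 + 5942.74 + duty 4247.16 = 33075.76
Difference = |32542.37 − 33075.76| = 533.39

Supplier A is cheaper by CAD 533.39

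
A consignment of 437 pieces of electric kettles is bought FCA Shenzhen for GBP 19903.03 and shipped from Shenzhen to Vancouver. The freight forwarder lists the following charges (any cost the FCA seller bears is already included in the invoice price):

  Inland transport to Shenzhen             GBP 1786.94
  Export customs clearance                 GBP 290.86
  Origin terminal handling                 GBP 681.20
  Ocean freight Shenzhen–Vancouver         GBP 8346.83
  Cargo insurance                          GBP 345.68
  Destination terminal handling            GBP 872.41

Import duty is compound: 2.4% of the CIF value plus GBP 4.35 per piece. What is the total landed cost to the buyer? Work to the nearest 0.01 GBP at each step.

FCA: the seller delivers export-cleared goods to the carrier; the buyer bears costs from that point.
Already in the invoice (seller's account under FCA): inland to port, export clearance — exclude.
CIF value = FCA price + origin terminal + freight + insurance = 19903.03 + 681.20 + 8346.83 + 345.68 = 29276.74
Ad valorem component: 29276.74 × 2.4% = 702.64
Specific component: 437 × 4.35 = 1900.95
Import duty = 702.64 + 1900.95 = 2603.59
Buyer bears: origin terminal 681.20 + freight 8346.83 + insurance 345.68 + destination terminal 872.41 + duty 2603.59 = 12849.71
Landed cost = invoice 19903.03 + 12849.71 = 32752.74

Total landed cost: GBP 32752.74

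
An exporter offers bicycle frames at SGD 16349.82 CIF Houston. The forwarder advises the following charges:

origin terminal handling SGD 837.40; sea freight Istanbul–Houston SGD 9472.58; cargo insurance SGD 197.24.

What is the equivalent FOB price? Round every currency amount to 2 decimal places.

Not relevant to the conversion: origin terminal — on the seller under both CIF and FOB; already in the CIF price and stays in the FOB price.
From CIF to FOB, the seller no longer bears: freight, insurance.
FOB price = 16349.82 − 9472.58 − 197.24 = 6680.00

FOB price: SGD 6680.00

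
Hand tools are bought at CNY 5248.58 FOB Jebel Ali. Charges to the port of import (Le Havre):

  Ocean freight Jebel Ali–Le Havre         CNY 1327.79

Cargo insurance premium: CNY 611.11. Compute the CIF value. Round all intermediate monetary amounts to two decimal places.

CIF = FOB price + freight + insurance
CIF = 5248.58 + 1327.79 + 611.11 = 7187.48

CIF value: CNY 7187.48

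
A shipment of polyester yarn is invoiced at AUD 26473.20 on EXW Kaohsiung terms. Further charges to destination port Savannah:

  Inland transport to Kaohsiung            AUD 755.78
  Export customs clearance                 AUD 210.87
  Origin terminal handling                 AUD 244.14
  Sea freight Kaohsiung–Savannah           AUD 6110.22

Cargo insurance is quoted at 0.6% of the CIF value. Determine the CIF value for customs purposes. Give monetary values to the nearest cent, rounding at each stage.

Let C be the CIF value. C = EXW price + pre-shipment costs + freight + 0.6% × C
C − 0.6% × C = 26473.20 + 755.78 + 210.87 + 244.14 + 6110.22
0.994 × C = 33794.21
C = 33794.21 / 0.994 = 33998.20
Insurance premium = 0.6% × 33998.20 = 203.99

CIF value: AUD 33998.20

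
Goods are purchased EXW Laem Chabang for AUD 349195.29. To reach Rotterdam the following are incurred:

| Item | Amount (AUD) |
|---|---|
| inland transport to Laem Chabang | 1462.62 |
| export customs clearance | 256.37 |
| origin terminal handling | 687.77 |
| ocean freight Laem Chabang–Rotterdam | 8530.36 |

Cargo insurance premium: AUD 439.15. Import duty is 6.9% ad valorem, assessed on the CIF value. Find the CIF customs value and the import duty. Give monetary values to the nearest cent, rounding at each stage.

CIF value: AUD 360571.56; import duty: AUD 24879.44

CIF = EXW price + pre-shipment costs + freight + insurance
CIF = 349195.29 + 1462.62 + 256.37 + 687.77 + 8530.36 + 439.15 = 360571.56
Import duty = 360571.56 × 6.9% = 24879.44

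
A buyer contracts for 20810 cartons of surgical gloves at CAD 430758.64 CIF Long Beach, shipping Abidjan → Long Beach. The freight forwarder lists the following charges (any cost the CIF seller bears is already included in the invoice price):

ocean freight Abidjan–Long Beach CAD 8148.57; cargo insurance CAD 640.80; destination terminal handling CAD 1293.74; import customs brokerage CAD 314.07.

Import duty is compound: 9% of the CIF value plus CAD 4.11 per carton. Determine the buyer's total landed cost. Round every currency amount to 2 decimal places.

Total landed cost: CAD 556663.83

CIF: the seller pays costs through ocean freight and marine insurance to the destination port.
Already in the invoice (seller's account under CIF): freight, insurance — exclude.
The CIF price already equals the CIF value: 430758.64
Ad valorem component: 430758.64 × 9% = 38768.28
Specific component: 20810 × 4.11 = 85529.10
Import duty = 38768.28 + 85529.10 = 124297.38
Buyer bears: destination terminal 1293.74 + brokerage 314.07 + duty 124297.38 = 125905.19
Landed cost = invoice 430758.64 + 125905.19 = 556663.83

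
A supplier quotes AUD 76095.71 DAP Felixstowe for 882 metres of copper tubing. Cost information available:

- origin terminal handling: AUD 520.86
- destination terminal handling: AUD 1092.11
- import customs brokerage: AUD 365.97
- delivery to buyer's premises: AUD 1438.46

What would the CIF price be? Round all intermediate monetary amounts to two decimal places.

Not relevant to the conversion: origin terminal — on the seller under both DAP and CIF; already in the DAP price and stays in the CIF price. brokerage — on the buyer under both terms; not part of either seller's price.
From DAP to CIF, the seller no longer bears: destination terminal, delivery.
CIF price = 76095.71 − 1092.11 − 1438.46 = 73565.14

CIF price: AUD 73565.14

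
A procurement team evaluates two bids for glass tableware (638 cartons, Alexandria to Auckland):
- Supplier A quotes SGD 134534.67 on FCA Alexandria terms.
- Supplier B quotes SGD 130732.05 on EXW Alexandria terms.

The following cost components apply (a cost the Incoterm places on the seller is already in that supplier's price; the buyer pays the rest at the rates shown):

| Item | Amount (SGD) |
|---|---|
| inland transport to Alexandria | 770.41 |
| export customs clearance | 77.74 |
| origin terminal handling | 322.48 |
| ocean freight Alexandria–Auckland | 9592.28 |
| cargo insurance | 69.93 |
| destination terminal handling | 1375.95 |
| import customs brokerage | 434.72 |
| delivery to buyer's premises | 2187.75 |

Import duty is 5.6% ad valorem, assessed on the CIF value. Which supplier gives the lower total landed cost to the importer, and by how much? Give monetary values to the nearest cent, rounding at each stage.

Supplier B is cheaper by SGD 3119.92

Supplier A (FCA):
CIF value = FCA price + origin terminal + freight + insurance = 134534.67 + 322.48 + 9592.28 + 69.93 = 144519.36
Import duty = 144519.36 × 5.6% = 8093.08
Buyer bears (A): 322.48 + 9592.28 + 69.93 + 1375.95 + 434.72 + 2187.75 = 13983.11
Landed cost (A) = invoice 134534.67 + 13983.11 + duty 8093.08 = 156610.86
Supplier B (EXW):
CIF value = EXW price + inland to port + export clearance + origin terminal + freight + insurance = 130732.05 + 770.41 + 77.74 + 322.48 + 9592.28 + 69.93 = 141564.89
Import duty = 141564.89 × 5.6% = 7927.63
Buyer bears (B): 770.41 + 77.74 + 322.48 + 9592.28 + 69.93 + 1375.95 + 434.72 + 2187.75 = 14831.26
Landed cost (B) = invoice 130732.05 + 14831.26 + duty 7927.63 = 153490.94
Difference = |156610.86 − 153490.94| = 3119.92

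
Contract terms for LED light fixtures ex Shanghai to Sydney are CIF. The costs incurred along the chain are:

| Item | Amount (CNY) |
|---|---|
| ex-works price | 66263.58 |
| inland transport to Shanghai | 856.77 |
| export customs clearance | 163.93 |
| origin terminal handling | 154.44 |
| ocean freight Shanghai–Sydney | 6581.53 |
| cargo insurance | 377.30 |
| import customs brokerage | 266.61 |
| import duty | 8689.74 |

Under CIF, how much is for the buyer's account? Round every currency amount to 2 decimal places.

Buyer's account: CNY 8956.35

CIF: the seller pays costs through ocean freight and marine insurance to the destination port.
Seller's account: goods 66263.58 + inland to port 856.77 + export clearance 163.93 + origin terminal 154.44 + freight 6581.53 + insurance 377.30 = 74397.55
Buyer's account: brokerage 266.61 + duty 8689.74 = 8956.35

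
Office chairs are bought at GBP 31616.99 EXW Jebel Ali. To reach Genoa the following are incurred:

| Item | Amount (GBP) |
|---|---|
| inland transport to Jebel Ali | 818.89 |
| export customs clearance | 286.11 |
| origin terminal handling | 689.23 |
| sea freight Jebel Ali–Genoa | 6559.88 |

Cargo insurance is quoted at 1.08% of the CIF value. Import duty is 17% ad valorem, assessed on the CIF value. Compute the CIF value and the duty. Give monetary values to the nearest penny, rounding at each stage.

CIF value: GBP 40407.50; import duty: GBP 6869.28

Let C be the CIF value. C = EXW price + pre-shipment costs + freight + 1.08% × C
C − 1.08% × C = 31616.99 + 818.89 + 286.11 + 689.23 + 6559.88
0.9892 × C = 39971.10
C = 39971.10 / 0.9892 = 40407.50
Insurance premium = 1.08% × 40407.50 = 436.40
Import duty = 40407.50 × 17% = 6869.28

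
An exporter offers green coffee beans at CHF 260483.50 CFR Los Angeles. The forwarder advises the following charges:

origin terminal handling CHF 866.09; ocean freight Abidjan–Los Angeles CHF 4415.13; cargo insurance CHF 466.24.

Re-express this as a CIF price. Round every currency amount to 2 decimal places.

CIF price: CHF 260949.74

Not relevant to the conversion: origin terminal, freight — on the seller under both CFR and CIF; already in the CFR price and stays in the CIF price.
From CFR to CIF, the seller additionally bears: insurance.
CIF price = 260483.50 + 466.24 = 260949.74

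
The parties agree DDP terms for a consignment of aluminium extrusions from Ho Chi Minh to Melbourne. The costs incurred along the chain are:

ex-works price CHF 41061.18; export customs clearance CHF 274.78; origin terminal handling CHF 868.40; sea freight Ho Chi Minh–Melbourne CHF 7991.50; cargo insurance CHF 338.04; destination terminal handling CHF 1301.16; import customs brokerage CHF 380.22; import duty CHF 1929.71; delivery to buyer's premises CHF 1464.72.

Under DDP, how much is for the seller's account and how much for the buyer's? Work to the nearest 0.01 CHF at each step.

Seller: CHF 55609.71; buyer: CHF 0.00

DDP: the seller bears all costs including import duty.
Seller's account: goods 41061.18 + export clearance 274.78 + origin terminal 868.40 + freight 7991.50 + insurance 338.04 + destination terminal 1301.16 + brokerage 380.22 + duty 1929.71 + delivery 1464.72 = 55609.71
Buyer's account: 0.00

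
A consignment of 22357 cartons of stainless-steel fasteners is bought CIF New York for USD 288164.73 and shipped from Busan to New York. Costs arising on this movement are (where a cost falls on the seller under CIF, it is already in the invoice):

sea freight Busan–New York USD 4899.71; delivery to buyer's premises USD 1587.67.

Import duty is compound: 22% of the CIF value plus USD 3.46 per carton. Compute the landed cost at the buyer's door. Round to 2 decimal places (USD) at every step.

Total landed cost: USD 430503.86

CIF: the seller pays costs through ocean freight and marine insurance to the destination port.
Already in the invoice (seller's account under CIF): freight — exclude.
The CIF price already equals the CIF value: 288164.73
Ad valorem component: 288164.73 × 22% = 63396.24
Specific component: 22357 × 3.46 = 77355.22
Import duty = 63396.24 + 77355.22 = 140751.46
Buyer bears: delivery 1587.67 + duty 140751.46 = 142339.13
Landed cost = invoice 288164.73 + 142339.13 = 430503.86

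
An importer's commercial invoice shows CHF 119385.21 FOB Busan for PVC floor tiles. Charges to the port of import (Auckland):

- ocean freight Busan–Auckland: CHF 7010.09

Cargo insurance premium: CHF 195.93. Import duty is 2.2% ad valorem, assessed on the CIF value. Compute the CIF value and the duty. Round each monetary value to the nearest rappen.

CIF = FOB price + freight + insurance
CIF = 119385.21 + 7010.09 + 195.93 = 126591.23
Import duty = 126591.23 × 2.2% = 2785.01

CIF value: CHF 126591.23; import duty: CHF 2785.01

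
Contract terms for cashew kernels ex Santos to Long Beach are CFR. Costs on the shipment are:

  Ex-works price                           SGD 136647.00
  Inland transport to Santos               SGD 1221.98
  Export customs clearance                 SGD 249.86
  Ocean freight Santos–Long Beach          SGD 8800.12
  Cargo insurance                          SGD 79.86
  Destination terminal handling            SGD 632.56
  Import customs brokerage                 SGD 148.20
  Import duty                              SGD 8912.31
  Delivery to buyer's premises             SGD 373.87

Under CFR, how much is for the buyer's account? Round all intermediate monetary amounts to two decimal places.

Buyer's account: SGD 10146.80

CFR: the seller pays costs through ocean freight to the destination port, but not insurance.
Seller's account: goods 136647.00 + inland to port 1221.98 + export clearance 249.86 + freight 8800.12 = 146918.96
Buyer's account: insurance 79.86 + destination terminal 632.56 + brokerage 148.20 + duty 8912.31 + delivery 373.87 = 10146.80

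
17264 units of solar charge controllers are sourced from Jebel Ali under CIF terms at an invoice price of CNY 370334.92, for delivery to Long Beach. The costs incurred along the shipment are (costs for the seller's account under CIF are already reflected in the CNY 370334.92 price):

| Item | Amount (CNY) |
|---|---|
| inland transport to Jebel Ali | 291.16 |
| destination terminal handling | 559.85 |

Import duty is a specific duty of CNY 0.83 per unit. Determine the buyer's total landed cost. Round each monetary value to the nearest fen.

Total landed cost: CNY 385223.89

CIF: the seller pays costs through ocean freight and marine insurance to the destination port.
Already in the invoice (seller's account under CIF): inland to port — exclude.
The CIF price already equals the CIF value: 370334.92
Import duty = 17264 × 0.83 = 14329.12
Buyer bears: destination terminal 559.85 + duty 14329.12 = 14888.97
Landed cost = invoice 370334.92 + 14888.97 = 385223.89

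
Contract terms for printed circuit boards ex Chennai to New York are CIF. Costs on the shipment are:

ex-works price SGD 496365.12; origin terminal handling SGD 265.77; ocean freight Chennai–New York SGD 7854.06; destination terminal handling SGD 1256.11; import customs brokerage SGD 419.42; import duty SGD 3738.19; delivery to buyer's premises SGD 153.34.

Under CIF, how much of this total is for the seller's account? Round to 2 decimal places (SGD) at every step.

CIF: the seller pays costs through ocean freight and marine insurance to the destination port.
Seller's account: goods 496365.12 + origin terminal 265.77 + freight 7854.06 = 504484.95
Buyer's account: destination terminal 1256.11 + brokerage 419.42 + duty 3738.19 + delivery 153.34 = 5567.06

Seller's account: SGD 504484.95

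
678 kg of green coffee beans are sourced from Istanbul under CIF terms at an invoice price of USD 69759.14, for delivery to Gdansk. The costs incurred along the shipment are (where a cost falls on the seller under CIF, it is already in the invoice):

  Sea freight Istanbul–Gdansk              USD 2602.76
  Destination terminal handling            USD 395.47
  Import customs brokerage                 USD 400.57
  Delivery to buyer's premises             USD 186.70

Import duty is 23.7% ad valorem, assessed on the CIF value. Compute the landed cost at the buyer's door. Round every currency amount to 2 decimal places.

Total landed cost: USD 87274.80

CIF: the seller pays costs through ocean freight and marine insurance to the destination port.
Already in the invoice (seller's account under CIF): freight — exclude.
The CIF price already equals the CIF value: 69759.14
Import duty = 69759.14 × 23.7% = 16532.92
Buyer bears: destination terminal 395.47 + brokerage 400.57 + delivery 186.70 + duty 16532.92 = 17515.66
Landed cost = invoice 69759.14 + 17515.66 = 87274.80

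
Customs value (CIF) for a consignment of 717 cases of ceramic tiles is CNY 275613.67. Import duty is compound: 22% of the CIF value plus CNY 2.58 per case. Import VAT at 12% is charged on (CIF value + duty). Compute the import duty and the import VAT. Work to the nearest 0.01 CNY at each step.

Import duty: CNY 62484.87; import VAT: CNY 40571.82

Ad valorem component: 275613.67 × 22% = 60635.01
Specific component: 717 × 2.58 = 1849.86
Import duty = 60635.01 + 1849.86 = 62484.87
VAT base = CIF + duty = 275613.67 + 62484.87 = 338098.54
Import VAT = 338098.54 × 12% = 40571.82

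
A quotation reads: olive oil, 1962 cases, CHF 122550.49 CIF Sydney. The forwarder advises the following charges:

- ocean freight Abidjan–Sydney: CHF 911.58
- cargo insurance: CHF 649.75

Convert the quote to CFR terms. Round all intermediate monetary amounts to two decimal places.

Not relevant to the conversion: freight — on the seller under both CIF and CFR; already in the CIF price and stays in the CFR price.
From CIF to CFR, the seller no longer bears: insurance.
CFR price = 122550.49 − 649.75 = 121900.74

CFR price: CHF 121900.74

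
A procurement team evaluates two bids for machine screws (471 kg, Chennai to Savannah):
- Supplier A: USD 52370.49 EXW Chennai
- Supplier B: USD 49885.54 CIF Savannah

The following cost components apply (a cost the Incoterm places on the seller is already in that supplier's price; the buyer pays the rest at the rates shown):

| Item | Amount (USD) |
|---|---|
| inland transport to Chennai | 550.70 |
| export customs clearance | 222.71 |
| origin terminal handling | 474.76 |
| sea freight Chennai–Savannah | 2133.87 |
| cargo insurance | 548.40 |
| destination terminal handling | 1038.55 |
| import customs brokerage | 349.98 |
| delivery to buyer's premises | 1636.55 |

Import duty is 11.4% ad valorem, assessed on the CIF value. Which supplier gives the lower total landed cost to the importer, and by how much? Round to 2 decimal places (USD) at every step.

Supplier B is cheaper by USD 7146.75

Supplier A (EXW):
CIF value = EXW price + inland to port + export clearance + origin terminal + freight + insurance = 52370.49 + 550.70 + 222.71 + 474.76 + 2133.87 + 548.40 = 56300.93
Import duty = 56300.93 × 11.4% = 6418.31
Buyer bears (A): 550.70 + 222.71 + 474.76 + 2133.87 + 548.40 + 1038.55 + 349.98 + 1636.55 = 6955.52
Landed cost (A) = invoice 52370.49 + 6955.52 + duty 6418.31 = 65744.32
Supplier B (CIF):
The CIF price already equals the CIF value: 49885.54
Import duty = 49885.54 × 11.4% = 5686.95
Buyer bears (B): 1038.55 + 349.98 + 1636.55 = 3025.08
Landed cost (B) = invoice 49885.54 + 3025.08 + duty 5686.95 = 58597.57
Difference = |65744.32 − 58597.57| = 7146.75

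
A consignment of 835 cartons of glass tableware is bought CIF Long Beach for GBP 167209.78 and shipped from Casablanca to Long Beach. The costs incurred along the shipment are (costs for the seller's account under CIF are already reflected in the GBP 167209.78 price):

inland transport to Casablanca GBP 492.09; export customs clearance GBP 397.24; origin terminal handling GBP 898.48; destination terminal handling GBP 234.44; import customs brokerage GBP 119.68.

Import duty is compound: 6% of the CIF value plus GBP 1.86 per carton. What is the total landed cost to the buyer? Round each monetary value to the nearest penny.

CIF: the seller pays costs through ocean freight and marine insurance to the destination port.
Already in the invoice (seller's account under CIF): inland to port, export clearance, origin terminal — exclude.
The CIF price already equals the CIF value: 167209.78
Ad valorem component: 167209.78 × 6% = 10032.59
Specific component: 835 × 1.86 = 1553.10
Import duty = 10032.59 + 1553.10 = 11585.69
Buyer bears: destination terminal 234.44 + brokerage 119.68 + duty 11585.69 = 11939.81
Landed cost = invoice 167209.78 + 11939.81 = 179149.59

Total landed cost: GBP 179149.59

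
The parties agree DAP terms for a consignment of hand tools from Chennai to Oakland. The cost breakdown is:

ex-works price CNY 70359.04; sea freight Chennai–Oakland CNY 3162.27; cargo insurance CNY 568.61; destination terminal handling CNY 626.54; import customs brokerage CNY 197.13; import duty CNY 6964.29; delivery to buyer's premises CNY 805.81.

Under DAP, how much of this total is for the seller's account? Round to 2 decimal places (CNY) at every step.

Seller's account: CNY 75522.27

DAP: the seller bears all costs to the named destination except import duty and clearance.
Seller's account: goods 70359.04 + freight 3162.27 + insurance 568.61 + destination terminal 626.54 + delivery 805.81 = 75522.27
Buyer's account: brokerage 197.13 + duty 6964.29 = 7161.42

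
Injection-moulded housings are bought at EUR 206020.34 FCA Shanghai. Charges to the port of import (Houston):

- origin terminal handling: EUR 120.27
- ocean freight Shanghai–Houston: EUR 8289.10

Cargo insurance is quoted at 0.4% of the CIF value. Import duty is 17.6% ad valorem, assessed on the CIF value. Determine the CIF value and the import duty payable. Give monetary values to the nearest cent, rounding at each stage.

CIF value: EUR 215290.87; import duty: EUR 37891.19

Let C be the CIF value. C = FCA price + pre-shipment costs + freight + 0.4% × C
C − 0.4% × C = 206020.34 + 120.27 + 8289.10
0.996 × C = 214429.71
C = 214429.71 / 0.996 = 215290.87
Insurance premium = 0.4% × 215290.87 = 861.16
Import duty = 215290.87 × 17.6% = 37891.19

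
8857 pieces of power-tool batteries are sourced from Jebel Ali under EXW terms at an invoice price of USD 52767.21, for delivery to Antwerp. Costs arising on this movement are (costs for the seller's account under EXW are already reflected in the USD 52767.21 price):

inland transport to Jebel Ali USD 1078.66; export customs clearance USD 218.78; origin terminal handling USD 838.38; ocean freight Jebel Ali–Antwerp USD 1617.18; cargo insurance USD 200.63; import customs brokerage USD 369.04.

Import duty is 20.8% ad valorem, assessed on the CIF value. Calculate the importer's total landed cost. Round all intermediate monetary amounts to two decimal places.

EXW: the seller makes goods available at their premises; the buyer bears all onward costs.
CIF value = EXW price + inland to port + export clearance + origin terminal + freight + insurance = 52767.21 + 1078.66 + 218.78 + 838.38 + 1617.18 + 200.63 = 56720.84
Import duty = 56720.84 × 20.8% = 11797.93
Buyer bears: inland to port 1078.66 + export clearance 218.78 + origin terminal 838.38 + freight 1617.18 + insurance 200.63 + brokerage 369.04 + duty 11797.93 = 16120.60
Landed cost = invoice 52767.21 + 16120.60 = 68887.81

Total landed cost: USD 68887.81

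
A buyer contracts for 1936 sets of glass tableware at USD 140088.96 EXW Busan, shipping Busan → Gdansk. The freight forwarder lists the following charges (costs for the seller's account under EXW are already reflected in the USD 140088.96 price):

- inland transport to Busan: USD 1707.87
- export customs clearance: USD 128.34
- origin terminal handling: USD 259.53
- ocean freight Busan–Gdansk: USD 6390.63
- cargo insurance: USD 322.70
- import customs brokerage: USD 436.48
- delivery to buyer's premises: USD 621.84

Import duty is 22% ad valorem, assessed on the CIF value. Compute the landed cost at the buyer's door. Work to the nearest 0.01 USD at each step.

Total landed cost: USD 182713.92

EXW: the seller makes goods available at their premises; the buyer bears all onward costs.
CIF value = EXW price + inland to port + export clearance + origin terminal + freight + insurance = 140088.96 + 1707.87 + 128.34 + 259.53 + 6390.63 + 322.70 = 148898.03
Import duty = 148898.03 × 22% = 32757.57
Buyer bears: inland to port 1707.87 + export clearance 128.34 + origin terminal 259.53 + freight 6390.63 + insurance 322.70 + brokerage 436.48 + delivery 621.84 + duty 32757.57 = 42624.96
Landed cost = invoice 140088.96 + 42624.96 = 182713.92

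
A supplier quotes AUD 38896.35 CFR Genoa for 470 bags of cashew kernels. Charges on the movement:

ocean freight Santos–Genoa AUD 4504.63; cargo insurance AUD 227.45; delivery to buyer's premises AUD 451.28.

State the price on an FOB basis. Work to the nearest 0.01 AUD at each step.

FOB price: AUD 34391.72

Not relevant to the conversion: insurance, delivery — on the buyer under both terms; not part of either seller's price.
From CFR to FOB, the seller no longer bears: freight.
FOB price = 38896.35 − 4504.63 = 34391.72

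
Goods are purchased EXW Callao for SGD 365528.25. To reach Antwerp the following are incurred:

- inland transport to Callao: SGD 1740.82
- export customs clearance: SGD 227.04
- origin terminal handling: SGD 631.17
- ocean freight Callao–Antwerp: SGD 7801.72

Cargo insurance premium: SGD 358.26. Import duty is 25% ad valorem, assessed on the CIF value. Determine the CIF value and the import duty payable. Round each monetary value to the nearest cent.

CIF value: SGD 376287.26; import duty: SGD 94071.82

CIF = EXW price + pre-shipment costs + freight + insurance
CIF = 365528.25 + 1740.82 + 227.04 + 631.17 + 7801.72 + 358.26 = 376287.26
Import duty = 376287.26 × 25% = 94071.82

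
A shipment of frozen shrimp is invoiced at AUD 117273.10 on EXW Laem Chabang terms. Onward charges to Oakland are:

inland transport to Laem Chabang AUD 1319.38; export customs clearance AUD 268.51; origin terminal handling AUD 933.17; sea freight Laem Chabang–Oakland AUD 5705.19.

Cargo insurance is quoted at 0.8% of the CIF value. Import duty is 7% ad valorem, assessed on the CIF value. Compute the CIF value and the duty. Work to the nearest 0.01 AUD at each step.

Let C be the CIF value. C = EXW price + pre-shipment costs + freight + 0.8% × C
C − 0.8% × C = 117273.10 + 1319.38 + 268.51 + 933.17 + 5705.19
0.992 × C = 125499.35
C = 125499.35 / 0.992 = 126511.44
Insurance premium = 0.8% × 126511.44 = 1012.09
Import duty = 126511.44 × 7% = 8855.80

CIF value: AUD 126511.44; import duty: AUD 8855.80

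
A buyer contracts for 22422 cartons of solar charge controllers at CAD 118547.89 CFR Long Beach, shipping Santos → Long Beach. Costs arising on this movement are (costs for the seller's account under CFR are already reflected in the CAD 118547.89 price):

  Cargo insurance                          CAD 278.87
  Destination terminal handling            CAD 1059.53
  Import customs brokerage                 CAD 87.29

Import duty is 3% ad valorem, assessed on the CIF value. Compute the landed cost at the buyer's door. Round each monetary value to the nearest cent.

CFR: the seller pays costs through ocean freight to the destination port, but not insurance.
CIF value = CFR price + insurance = 118547.89 + 278.87 = 118826.76
Import duty = 118826.76 × 3% = 3564.80
Buyer bears: insurance 278.87 + destination terminal 1059.53 + brokerage 87.29 + duty 3564.80 = 4990.49
Landed cost = invoice 118547.89 + 4990.49 = 123538.38

Total landed cost: CAD 123538.38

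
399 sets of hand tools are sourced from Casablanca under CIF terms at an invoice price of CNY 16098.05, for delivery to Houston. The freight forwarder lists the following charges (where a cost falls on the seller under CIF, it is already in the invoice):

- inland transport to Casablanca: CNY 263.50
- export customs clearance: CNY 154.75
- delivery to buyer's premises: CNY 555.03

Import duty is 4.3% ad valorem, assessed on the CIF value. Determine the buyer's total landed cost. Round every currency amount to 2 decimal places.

Total landed cost: CNY 17345.30

CIF: the seller pays costs through ocean freight and marine insurance to the destination port.
Already in the invoice (seller's account under CIF): inland to port, export clearance — exclude.
The CIF price already equals the CIF value: 16098.05
Import duty = 16098.05 × 4.3% = 692.22
Buyer bears: delivery 555.03 + duty 692.22 = 1247.25
Landed cost = invoice 16098.05 + 1247.25 = 17345.30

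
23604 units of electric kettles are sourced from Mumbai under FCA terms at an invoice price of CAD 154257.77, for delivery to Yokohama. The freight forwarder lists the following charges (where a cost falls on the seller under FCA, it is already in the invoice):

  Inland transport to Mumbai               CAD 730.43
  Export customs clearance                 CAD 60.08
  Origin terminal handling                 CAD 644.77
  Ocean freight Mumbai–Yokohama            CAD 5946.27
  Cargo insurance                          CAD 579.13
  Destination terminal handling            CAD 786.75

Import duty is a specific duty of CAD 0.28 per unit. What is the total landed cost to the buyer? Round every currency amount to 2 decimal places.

FCA: the seller delivers export-cleared goods to the carrier; the buyer bears costs from that point.
Already in the invoice (seller's account under FCA): inland to port, export clearance — exclude.
CIF value = FCA price + origin terminal + freight + insurance = 154257.77 + 644.77 + 5946.27 + 579.13 = 161427.94
Import duty = 23604 × 0.28 = 6609.12
Buyer bears: origin terminal 644.77 + freight 5946.27 + insurance 579.13 + destination terminal 786.75 + duty 6609.12 = 14566.04
Landed cost = invoice 154257.77 + 14566.04 = 168823.81

Total landed cost: CAD 168823.81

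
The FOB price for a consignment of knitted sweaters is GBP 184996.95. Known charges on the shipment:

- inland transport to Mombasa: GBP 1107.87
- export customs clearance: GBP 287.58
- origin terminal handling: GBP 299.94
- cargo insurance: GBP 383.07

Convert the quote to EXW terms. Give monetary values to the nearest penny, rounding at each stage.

Not relevant to the conversion: insurance — on the buyer under both terms; not part of either seller's price.
From FOB to EXW, the seller no longer bears: inland to port, export clearance, origin terminal.
EXW price = 184996.95 − 1107.87 − 287.58 − 299.94 = 183301.56

EXW price: GBP 183301.56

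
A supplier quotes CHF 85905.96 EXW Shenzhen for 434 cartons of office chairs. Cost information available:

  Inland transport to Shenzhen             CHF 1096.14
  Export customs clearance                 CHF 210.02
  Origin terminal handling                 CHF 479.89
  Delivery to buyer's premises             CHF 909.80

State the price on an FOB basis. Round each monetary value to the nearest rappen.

Not relevant to the conversion: delivery — on the buyer under both terms; not part of either seller's price.
From EXW to FOB, the seller additionally bears: inland to port, export clearance, origin terminal.
FOB price = 85905.96 + 1096.14 + 210.02 + 479.89 = 87692.01

FOB price: CHF 87692.01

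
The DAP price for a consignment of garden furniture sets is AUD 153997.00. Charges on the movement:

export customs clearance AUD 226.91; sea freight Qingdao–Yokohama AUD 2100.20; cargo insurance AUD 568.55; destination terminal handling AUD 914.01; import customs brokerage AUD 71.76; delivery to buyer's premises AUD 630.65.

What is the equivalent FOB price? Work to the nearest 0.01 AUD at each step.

Not relevant to the conversion: export clearance — on the seller under both DAP and FOB; already in the DAP price and stays in the FOB price. brokerage — on the buyer under both terms; not part of either seller's price.
From DAP to FOB, the seller no longer bears: freight, insurance, destination terminal, delivery.
FOB price = 153997.00 − 2100.20 − 568.55 − 914.01 − 630.65 = 149783.59

FOB price: AUD 149783.59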